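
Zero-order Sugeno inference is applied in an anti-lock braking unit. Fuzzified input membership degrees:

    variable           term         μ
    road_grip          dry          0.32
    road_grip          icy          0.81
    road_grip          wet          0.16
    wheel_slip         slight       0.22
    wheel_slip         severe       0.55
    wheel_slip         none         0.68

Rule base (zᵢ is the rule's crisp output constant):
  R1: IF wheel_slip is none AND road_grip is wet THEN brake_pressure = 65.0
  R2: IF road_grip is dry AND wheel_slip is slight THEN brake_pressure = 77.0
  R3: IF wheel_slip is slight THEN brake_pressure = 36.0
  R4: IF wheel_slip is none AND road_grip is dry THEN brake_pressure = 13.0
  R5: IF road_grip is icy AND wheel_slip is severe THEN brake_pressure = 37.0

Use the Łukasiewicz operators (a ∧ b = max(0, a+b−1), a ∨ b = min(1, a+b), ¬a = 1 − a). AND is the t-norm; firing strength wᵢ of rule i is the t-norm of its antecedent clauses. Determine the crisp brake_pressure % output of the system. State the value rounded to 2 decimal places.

R1 (z=65.0): none=0.68, wet=0.16; AND[max(0, a+b−1)] → w = 0.00
R2 (z=77.0): dry=0.32, slight=0.22; AND[max(0, a+b−1)] → w = 0.00
R3 (z=36.0): slight=0.22 → w = 0.22
R4 (z=13.0): none=0.68, dry=0.32; AND[max(0, a+b−1)] → w = 0.00
R5 (z=37.0): icy=0.81, severe=0.55; AND[max(0, a+b−1)] → w = 0.36
Weighted average = (0.00·65.0 + 0.00·77.0 + 0.22·36.0 + 0.00·13.0 + 0.36·37.0) / (0.00 + 0.00 + 0.22 + 0.00 + 0.36)
  = 21.2400 / 0.5800 = 36.62

36.62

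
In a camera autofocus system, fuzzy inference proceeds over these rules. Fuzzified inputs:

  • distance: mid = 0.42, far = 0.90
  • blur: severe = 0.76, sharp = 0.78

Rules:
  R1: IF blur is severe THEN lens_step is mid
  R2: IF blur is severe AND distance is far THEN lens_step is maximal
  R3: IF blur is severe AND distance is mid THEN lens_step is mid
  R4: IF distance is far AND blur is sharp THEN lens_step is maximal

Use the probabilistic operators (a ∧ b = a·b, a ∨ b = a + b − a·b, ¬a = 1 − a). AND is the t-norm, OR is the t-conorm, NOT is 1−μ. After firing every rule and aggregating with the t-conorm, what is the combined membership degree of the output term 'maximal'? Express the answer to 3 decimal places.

R1: severe=0.76 → w = 0.7600
R2: severe=0.76, far=0.90; AND[a·b] → w = 0.6840
R3: severe=0.76, mid=0.42; AND[a·b] → w = 0.3192
R4: far=0.90, sharp=0.78; AND[a·b] → w = 0.7020
Rules with consequent 'maximal': {R2, R4} → strengths 0.6840, 0.7020
Aggregate via t-conorm [a + b − a·b]: 0.9058

0.906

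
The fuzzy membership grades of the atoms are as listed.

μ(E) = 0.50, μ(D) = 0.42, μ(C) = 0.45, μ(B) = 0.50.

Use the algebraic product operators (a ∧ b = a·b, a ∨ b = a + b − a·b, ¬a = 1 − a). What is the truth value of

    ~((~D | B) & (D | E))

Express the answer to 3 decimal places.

0.439

~D = 1 − 0.4200 = 0.5800
~D | B = a + b − a·b on (0.5800, 0.5000) = 0.7900
D | E = a + b − a·b on (0.4200, 0.5000) = 0.7100
(~D | B) & (D | E) = a·b on (0.7900, 0.7100) = 0.5609
~((~D | B) & (D | E)) = 1 − 0.5609 = 0.4391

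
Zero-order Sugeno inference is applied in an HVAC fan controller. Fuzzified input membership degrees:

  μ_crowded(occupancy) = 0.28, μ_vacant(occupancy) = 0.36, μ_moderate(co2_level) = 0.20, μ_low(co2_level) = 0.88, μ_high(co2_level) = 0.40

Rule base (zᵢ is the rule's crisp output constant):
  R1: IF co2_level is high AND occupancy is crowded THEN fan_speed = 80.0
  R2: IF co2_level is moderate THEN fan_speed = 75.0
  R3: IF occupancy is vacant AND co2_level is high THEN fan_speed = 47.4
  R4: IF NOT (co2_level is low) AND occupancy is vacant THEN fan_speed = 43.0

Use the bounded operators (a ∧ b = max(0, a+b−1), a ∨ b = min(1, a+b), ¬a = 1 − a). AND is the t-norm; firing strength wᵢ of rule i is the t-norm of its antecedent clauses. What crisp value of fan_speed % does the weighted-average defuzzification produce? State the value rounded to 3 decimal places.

75.000

R1 (z=80.0): high=0.40, crowded=0.28; AND[max(0, a+b−1)] → w = 0.00
R2 (z=75.0): moderate=0.20 → w = 0.20
R3 (z=47.4): vacant=0.36, high=0.40; AND[max(0, a+b−1)] → w = 0.00
R4 (z=43.0): ¬low=1−0.88=0.12, vacant=0.36; AND[max(0, a+b−1)] → w = 0.00
Weighted average = (0.00·80.0 + 0.20·75.0 + 0.00·47.4 + 0.00·43.0) / (0.00 + 0.20 + 0.00 + 0.00)
  = 15.0000 / 0.2000 = 75.000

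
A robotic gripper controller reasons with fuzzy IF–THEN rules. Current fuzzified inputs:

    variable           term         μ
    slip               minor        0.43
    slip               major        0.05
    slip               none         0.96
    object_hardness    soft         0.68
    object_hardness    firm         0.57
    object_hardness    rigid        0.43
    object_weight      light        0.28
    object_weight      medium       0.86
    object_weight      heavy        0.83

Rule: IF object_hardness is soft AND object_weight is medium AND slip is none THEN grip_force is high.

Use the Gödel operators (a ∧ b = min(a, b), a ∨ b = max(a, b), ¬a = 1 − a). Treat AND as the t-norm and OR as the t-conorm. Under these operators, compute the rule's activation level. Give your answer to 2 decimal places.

0.68

firing strength: soft=0.68, medium=0.86, none=0.96; AND[min(a, b)] → w = 0.68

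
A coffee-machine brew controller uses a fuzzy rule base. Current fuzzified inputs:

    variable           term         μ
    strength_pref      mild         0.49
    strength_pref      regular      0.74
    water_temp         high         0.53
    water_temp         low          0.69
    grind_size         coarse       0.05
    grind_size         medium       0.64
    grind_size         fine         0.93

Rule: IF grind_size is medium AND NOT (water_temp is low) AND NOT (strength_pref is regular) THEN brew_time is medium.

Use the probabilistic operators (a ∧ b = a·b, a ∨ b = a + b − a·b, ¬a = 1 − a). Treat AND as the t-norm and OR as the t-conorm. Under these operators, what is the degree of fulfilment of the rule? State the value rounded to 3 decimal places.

0.052

firing strength: medium=0.64, ¬low=1−0.69=0.31, ¬regular=1−0.74=0.26; AND[a·b] → w = 0.0516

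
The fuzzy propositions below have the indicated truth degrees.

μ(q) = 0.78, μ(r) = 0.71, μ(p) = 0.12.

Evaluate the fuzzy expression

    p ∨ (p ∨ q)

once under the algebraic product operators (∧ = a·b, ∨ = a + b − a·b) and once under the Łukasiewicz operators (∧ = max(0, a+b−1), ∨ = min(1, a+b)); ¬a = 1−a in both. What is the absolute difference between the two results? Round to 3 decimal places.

0.170

Under algebraic product:
  p ∨ q = a + b − a·b on (0.1200, 0.7800) = 0.8064
  p ∨ (p ∨ q) = a + b − a·b on (0.1200, 0.8064) = 0.8296
  → value = 0.8296
Under Łukasiewicz:
  p ∨ q = min(1, a+b) on (0.12, 0.78) = 0.90
  p ∨ (p ∨ q) = min(1, a+b) on (0.12, 0.90) = 1.00
  → value = 1.0000
|0.8296 − 1.0000| = 0.170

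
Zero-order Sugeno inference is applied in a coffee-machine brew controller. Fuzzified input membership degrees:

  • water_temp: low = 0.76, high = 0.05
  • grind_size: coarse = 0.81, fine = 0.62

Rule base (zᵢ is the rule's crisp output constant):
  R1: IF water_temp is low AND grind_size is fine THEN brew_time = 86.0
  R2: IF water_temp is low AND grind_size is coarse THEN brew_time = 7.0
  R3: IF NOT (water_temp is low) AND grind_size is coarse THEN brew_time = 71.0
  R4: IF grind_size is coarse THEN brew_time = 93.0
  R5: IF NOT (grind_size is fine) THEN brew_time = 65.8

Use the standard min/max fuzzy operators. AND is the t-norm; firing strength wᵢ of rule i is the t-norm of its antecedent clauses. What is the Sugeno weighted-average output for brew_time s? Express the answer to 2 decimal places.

62.64

R1 (z=86.0): low=0.76, fine=0.62; AND[min(a, b)] → w = 0.62
R2 (z=7.0): low=0.76, coarse=0.81; AND[min(a, b)] → w = 0.76
R3 (z=71.0): ¬low=1−0.76=0.24, coarse=0.81; AND[min(a, b)] → w = 0.24
R4 (z=93.0): coarse=0.81 → w = 0.81
R5 (z=65.8): ¬fine=1−0.62=0.38 → w = 0.38
Weighted average = (0.62·86.0 + 0.76·7.0 + 0.24·71.0 + 0.81·93.0 + 0.38·65.8) / (0.62 + 0.76 + 0.24 + 0.81 + 0.38)
  = 176.0140 / 2.8100 = 62.64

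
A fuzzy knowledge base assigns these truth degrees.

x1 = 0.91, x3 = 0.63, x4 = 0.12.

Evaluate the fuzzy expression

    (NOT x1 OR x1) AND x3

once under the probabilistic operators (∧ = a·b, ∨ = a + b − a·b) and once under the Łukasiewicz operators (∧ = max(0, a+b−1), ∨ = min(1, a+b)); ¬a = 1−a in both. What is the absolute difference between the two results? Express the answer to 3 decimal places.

Under probabilistic:
  NOT x1 = 1 − 0.9100 = 0.0900
  NOT x1 OR x1 = a + b − a·b on (0.0900, 0.9100) = 0.9181
  (NOT x1 OR x1) AND x3 = a·b on (0.9181, 0.6300) = 0.5784
  → value = 0.5784
Under Łukasiewicz:
  NOT x1 = 1 − 0.91 = 0.09
  NOT x1 OR x1 = min(1, a+b) on (0.09, 0.91) = 1.00
  (NOT x1 OR x1) AND x3 = max(0, a+b−1) on (1.00, 0.63) = 0.63
  → value = 0.6300
|0.5784 − 0.6300| = 0.052

0.052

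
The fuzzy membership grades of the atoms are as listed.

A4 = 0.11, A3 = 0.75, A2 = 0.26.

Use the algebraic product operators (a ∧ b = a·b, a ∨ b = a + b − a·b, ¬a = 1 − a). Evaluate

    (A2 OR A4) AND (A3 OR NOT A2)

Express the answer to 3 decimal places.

0.319

A2 OR A4 = a + b − a·b on (0.2600, 0.1100) = 0.3414
NOT A2 = 1 − 0.2600 = 0.7400
A3 OR NOT A2 = a + b − a·b on (0.7500, 0.7400) = 0.9350
(A2 OR A4) AND (A3 OR NOT A2) = a·b on (0.3414, 0.9350) = 0.3192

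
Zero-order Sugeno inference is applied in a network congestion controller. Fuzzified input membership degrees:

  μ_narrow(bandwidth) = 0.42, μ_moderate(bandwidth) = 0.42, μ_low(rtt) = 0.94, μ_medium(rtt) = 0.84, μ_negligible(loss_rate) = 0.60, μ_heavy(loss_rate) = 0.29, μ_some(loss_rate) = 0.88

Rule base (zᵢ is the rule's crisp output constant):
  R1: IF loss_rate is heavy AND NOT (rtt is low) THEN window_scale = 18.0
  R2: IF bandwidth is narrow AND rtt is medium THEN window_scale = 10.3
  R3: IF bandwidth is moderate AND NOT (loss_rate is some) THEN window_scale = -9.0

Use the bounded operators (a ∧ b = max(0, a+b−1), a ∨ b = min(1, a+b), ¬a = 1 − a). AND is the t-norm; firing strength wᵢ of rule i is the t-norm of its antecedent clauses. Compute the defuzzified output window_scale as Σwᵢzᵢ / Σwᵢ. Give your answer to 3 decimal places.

10.300

R1 (z=18.0): heavy=0.29, ¬low=1−0.94=0.06; AND[max(0, a+b−1)] → w = 0.00
R2 (z=10.3): narrow=0.42, medium=0.84; AND[max(0, a+b−1)] → w = 0.26
R3 (z=-9.0): moderate=0.42, ¬some=1−0.88=0.12; AND[max(0, a+b−1)] → w = 0.00
Weighted average = (0.00·18.0 + 0.26·10.3 + 0.00·-9.0) / (0.00 + 0.26 + 0.00)
  = 2.6780 / 0.2600 = 10.300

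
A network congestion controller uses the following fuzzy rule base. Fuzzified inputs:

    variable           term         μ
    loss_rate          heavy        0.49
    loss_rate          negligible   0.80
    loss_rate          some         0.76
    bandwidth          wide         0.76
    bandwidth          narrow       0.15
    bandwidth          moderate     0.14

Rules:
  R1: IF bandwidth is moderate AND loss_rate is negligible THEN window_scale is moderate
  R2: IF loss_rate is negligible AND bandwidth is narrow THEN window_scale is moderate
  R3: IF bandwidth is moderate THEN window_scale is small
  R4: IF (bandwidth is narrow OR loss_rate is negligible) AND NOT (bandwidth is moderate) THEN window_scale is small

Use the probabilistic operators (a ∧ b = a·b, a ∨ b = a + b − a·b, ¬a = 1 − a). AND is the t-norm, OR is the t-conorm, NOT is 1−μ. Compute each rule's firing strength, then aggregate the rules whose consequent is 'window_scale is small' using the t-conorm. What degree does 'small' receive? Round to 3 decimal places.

0.754

R1: moderate=0.14, negligible=0.80; AND[a·b] → w = 0.1120
R2: negligible=0.80, narrow=0.15; AND[a·b] → w = 0.1200
R3: moderate=0.14 → w = 0.1400
R4: (narrow=0.15 OR negligible=0.80) = 0.8300; AND[a·b] with ¬moderate=1−0.14=0.86 → w = 0.7138
Rules with consequent 'small': {R3, R4} → strengths 0.1400, 0.7138
Aggregate via t-conorm [a + b − a·b]: 0.7539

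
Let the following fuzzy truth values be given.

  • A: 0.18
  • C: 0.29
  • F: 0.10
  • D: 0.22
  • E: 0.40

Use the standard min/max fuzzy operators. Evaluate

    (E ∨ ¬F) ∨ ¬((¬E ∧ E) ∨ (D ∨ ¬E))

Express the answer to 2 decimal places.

¬F = 1 − 0.10 = 0.90
E ∨ ¬F = max(a, b) on (0.40, 0.90) = 0.90
¬E = 1 − 0.40 = 0.60
¬E ∧ E = min(a, b) on (0.60, 0.40) = 0.40
¬E = 1 − 0.40 = 0.60
D ∨ ¬E = max(a, b) on (0.22, 0.60) = 0.60
(¬E ∧ E) ∨ (D ∨ ¬E) = max(a, b) on (0.40, 0.60) = 0.60
¬((¬E ∧ E) ∨ (D ∨ ¬E)) = 1 − 0.60 = 0.40
(E ∨ ¬F) ∨ ¬((¬E ∧ E) ∨ (D ∨ ¬E)) = max(a, b) on (0.90, 0.40) = 0.90

0.90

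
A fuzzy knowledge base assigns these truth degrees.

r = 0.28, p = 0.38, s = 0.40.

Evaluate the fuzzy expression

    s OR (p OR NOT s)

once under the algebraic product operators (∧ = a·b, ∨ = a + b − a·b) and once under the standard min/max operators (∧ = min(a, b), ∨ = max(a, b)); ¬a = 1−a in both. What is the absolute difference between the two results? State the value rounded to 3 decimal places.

Under algebraic product:
  NOT s = 1 − 0.4000 = 0.6000
  p OR NOT s = a + b − a·b on (0.3800, 0.6000) = 0.7520
  s OR (p OR NOT s) = a + b − a·b on (0.4000, 0.7520) = 0.8512
  → value = 0.8512
Under standard min/max:
  NOT s = 1 − 0.40 = 0.60
  p OR NOT s = max(a, b) on (0.38, 0.60) = 0.60
  s OR (p OR NOT s) = max(a, b) on (0.40, 0.60) = 0.60
  → value = 0.6000
|0.8512 − 0.6000| = 0.251

0.251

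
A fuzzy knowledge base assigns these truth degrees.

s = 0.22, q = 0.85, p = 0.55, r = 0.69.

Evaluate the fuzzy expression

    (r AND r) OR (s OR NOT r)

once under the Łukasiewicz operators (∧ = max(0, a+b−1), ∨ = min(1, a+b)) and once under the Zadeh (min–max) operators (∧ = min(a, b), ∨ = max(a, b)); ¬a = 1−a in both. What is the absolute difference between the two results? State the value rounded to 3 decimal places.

Under Łukasiewicz:
  r AND r = max(0, a+b−1) on (0.69, 0.69) = 0.38
  NOT r = 1 − 0.69 = 0.31
  s OR NOT r = min(1, a+b) on (0.22, 0.31) = 0.53
  (r AND r) OR (s OR NOT r) = min(1, a+b) on (0.38, 0.53) = 0.91
  → value = 0.9100
Under Zadeh (min–max):
  r AND r = min(a, b) on (0.69, 0.69) = 0.69
  NOT r = 1 − 0.69 = 0.31
  s OR NOT r = max(a, b) on (0.22, 0.31) = 0.31
  (r AND r) OR (s OR NOT r) = max(a, b) on (0.69, 0.31) = 0.69
  → value = 0.6900
|0.9100 − 0.6900| = 0.220

0.220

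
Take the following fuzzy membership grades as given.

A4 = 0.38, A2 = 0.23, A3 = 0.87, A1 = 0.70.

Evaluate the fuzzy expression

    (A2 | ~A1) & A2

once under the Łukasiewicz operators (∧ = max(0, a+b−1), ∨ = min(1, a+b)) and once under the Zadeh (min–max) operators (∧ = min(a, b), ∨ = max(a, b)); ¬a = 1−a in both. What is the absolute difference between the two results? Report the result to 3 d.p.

Under Łukasiewicz:
  ~A1 = 1 − 0.70 = 0.30
  A2 | ~A1 = min(1, a+b) on (0.23, 0.30) = 0.53
  (A2 | ~A1) & A2 = max(0, a+b−1) on (0.53, 0.23) = 0.00
  → value = 0.0000
Under Zadeh (min–max):
  ~A1 = 1 − 0.70 = 0.30
  A2 | ~A1 = max(a, b) on (0.23, 0.30) = 0.30
  (A2 | ~A1) & A2 = min(a, b) on (0.30, 0.23) = 0.23
  → value = 0.2300
|0.0000 − 0.2300| = 0.230

0.230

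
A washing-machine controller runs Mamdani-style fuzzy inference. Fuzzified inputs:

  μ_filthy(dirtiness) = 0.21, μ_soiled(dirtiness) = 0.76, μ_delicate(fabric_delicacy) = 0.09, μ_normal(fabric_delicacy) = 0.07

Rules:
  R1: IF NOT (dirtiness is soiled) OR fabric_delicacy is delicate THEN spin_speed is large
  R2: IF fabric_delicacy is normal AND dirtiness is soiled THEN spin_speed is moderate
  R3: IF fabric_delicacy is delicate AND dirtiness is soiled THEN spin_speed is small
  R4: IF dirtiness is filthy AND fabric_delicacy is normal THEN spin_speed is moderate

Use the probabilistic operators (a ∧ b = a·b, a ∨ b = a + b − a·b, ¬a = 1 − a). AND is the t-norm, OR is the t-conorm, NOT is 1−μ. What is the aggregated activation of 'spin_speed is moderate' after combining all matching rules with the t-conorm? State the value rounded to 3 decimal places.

R1: ¬soiled=1−0.76=0.24, delicate=0.09; OR[a + b − a·b] → w = 0.3084
R2: normal=0.07, soiled=0.76; AND[a·b] → w = 0.0532
R3: delicate=0.09, soiled=0.76; AND[a·b] → w = 0.0684
R4: filthy=0.21, normal=0.07; AND[a·b] → w = 0.0147
Rules with consequent 'moderate': {R2, R4} → strengths 0.0532, 0.0147
Aggregate via t-conorm [a + b − a·b]: 0.0671

0.067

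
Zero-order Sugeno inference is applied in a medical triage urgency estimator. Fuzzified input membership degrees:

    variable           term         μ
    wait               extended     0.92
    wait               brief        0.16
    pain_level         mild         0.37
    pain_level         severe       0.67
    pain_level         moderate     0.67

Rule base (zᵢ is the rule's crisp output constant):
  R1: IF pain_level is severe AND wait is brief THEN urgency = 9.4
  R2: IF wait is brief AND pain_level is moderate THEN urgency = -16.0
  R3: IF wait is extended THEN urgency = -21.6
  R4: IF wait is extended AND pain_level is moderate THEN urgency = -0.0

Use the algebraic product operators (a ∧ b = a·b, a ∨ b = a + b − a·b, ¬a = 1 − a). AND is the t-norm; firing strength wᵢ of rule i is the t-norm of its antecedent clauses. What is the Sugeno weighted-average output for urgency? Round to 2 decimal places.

-11.75

R1 (z=9.4): severe=0.67, brief=0.16; AND[a·b] → w = 0.1072
R2 (z=-16.0): brief=0.16, moderate=0.67; AND[a·b] → w = 0.1072
R3 (z=-21.6): extended=0.92 → w = 0.9200
R4 (z=-0.0): extended=0.92, moderate=0.67; AND[a·b] → w = 0.6164
Weighted average = (0.1072·9.4 + 0.1072·-16.0 + 0.9200·-21.6 + 0.6164·-0.0) / (0.1072 + 0.1072 + 0.9200 + 0.6164)
  = -20.5795 / 1.7508 = -11.75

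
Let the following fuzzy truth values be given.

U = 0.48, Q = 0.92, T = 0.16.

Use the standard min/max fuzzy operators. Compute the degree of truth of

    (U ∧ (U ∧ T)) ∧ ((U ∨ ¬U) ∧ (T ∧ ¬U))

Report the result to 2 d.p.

0.16

U ∧ T = min(a, b) on (0.48, 0.16) = 0.16
U ∧ (U ∧ T) = min(a, b) on (0.48, 0.16) = 0.16
¬U = 1 − 0.48 = 0.52
U ∨ ¬U = max(a, b) on (0.48, 0.52) = 0.52
¬U = 1 − 0.48 = 0.52
T ∧ ¬U = min(a, b) on (0.16, 0.52) = 0.16
(U ∨ ¬U) ∧ (T ∧ ¬U) = min(a, b) on (0.52, 0.16) = 0.16
(U ∧ (U ∧ T)) ∧ ((U ∨ ¬U) ∧ (T ∧ ¬U)) = min(a, b) on (0.16, 0.16) = 0.16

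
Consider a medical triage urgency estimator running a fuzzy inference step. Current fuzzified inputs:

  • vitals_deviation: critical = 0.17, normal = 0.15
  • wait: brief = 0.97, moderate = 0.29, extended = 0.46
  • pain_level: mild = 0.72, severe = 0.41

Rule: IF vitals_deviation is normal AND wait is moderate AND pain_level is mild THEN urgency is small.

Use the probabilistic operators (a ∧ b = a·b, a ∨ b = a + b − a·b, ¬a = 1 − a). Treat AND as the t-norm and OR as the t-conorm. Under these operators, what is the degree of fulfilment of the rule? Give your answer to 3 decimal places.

0.031

firing strength: normal=0.15, moderate=0.29, mild=0.72; AND[a·b] → w = 0.0313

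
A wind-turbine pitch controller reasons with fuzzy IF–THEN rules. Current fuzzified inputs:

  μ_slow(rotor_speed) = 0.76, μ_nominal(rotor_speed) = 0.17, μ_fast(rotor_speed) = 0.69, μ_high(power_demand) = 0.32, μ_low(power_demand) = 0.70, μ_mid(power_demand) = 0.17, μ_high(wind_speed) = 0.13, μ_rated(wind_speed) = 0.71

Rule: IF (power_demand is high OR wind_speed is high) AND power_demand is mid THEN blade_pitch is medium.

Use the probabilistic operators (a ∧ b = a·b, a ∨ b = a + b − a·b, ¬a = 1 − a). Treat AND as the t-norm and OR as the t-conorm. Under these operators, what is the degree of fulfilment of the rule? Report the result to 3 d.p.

0.069

firing strength: (high=0.32 OR high=0.13) = 0.4084; AND[a·b] with mid=0.17 → w = 0.0694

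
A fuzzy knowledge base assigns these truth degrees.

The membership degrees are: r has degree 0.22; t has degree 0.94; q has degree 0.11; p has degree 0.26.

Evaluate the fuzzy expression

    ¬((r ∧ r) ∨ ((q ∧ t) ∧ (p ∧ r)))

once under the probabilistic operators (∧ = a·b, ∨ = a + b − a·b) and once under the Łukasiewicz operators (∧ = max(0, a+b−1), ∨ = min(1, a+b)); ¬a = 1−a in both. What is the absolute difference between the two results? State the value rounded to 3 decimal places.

0.054

Under probabilistic:
  r ∧ r = a·b on (0.2200, 0.2200) = 0.0484
  q ∧ t = a·b on (0.1100, 0.9400) = 0.1034
  p ∧ r = a·b on (0.2600, 0.2200) = 0.0572
  (q ∧ t) ∧ (p ∧ r) = a·b on (0.1034, 0.0572) = 0.0059
  (r ∧ r) ∨ ((q ∧ t) ∧ (p ∧ r)) = a + b − a·b on (0.0484, 0.0059) = 0.0540
  ¬((r ∧ r) ∨ ((q ∧ t) ∧ (p ∧ r))) = 1 − 0.0540 = 0.9460
  → value = 0.9460
Under Łukasiewicz:
  r ∧ r = max(0, a+b−1) on (0.22, 0.22) = 0.00
  q ∧ t = max(0, a+b−1) on (0.11, 0.94) = 0.05
  p ∧ r = max(0, a+b−1) on (0.26, 0.22) = 0.00
  (q ∧ t) ∧ (p ∧ r) = max(0, a+b−1) on (0.05, 0.00) = 0.00
  (r ∧ r) ∨ ((q ∧ t) ∧ (p ∧ r)) = min(1, a+b) on (0.00, 0.00) = 0.00
  ¬((r ∧ r) ∨ ((q ∧ t) ∧ (p ∧ r))) = 1 − 0.00 = 1.00
  → value = 1.0000
|0.9460 − 1.0000| = 0.054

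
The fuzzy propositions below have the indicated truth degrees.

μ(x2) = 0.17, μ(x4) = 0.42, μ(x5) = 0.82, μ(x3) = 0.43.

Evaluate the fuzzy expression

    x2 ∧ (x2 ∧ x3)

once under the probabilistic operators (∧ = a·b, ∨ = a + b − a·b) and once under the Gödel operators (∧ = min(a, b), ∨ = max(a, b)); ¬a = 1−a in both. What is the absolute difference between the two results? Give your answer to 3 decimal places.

Under probabilistic:
  x2 ∧ x3 = a·b on (0.1700, 0.4300) = 0.0731
  x2 ∧ (x2 ∧ x3) = a·b on (0.1700, 0.0731) = 0.0124
  → value = 0.0124
Under Gödel:
  x2 ∧ x3 = min(a, b) on (0.17, 0.43) = 0.17
  x2 ∧ (x2 ∧ x3) = min(a, b) on (0.17, 0.17) = 0.17
  → value = 0.1700
|0.0124 − 0.1700| = 0.158

0.158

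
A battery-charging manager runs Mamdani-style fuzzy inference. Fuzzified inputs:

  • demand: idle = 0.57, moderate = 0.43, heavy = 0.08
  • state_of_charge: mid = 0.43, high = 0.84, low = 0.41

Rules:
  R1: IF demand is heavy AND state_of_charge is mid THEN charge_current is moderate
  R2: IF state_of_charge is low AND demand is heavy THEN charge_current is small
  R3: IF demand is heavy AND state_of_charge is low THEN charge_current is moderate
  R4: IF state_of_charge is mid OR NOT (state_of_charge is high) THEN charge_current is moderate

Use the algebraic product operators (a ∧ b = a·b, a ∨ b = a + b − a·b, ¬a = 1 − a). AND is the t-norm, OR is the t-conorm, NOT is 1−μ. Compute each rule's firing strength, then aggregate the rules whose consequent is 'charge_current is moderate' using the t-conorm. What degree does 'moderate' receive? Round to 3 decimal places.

R1: heavy=0.08, mid=0.43; AND[a·b] → w = 0.0344
R2: low=0.41, heavy=0.08; AND[a·b] → w = 0.0328
R3: heavy=0.08, low=0.41; AND[a·b] → w = 0.0328
R4: mid=0.43, ¬high=1−0.84=0.16; OR[a + b − a·b] → w = 0.5212
Rules with consequent 'moderate': {R1, R3, R4} → strengths 0.0344, 0.0328, 0.5212
Aggregate via t-conorm [a + b − a·b]: 0.5528

0.553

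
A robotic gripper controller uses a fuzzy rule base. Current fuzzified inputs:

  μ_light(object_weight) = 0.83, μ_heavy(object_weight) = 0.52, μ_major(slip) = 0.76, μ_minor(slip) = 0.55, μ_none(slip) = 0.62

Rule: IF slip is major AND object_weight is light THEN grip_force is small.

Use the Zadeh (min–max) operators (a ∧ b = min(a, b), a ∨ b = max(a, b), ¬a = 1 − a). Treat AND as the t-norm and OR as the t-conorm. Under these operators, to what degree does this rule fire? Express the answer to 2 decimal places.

0.76

firing strength: major=0.76, light=0.83; AND[min(a, b)] → w = 0.76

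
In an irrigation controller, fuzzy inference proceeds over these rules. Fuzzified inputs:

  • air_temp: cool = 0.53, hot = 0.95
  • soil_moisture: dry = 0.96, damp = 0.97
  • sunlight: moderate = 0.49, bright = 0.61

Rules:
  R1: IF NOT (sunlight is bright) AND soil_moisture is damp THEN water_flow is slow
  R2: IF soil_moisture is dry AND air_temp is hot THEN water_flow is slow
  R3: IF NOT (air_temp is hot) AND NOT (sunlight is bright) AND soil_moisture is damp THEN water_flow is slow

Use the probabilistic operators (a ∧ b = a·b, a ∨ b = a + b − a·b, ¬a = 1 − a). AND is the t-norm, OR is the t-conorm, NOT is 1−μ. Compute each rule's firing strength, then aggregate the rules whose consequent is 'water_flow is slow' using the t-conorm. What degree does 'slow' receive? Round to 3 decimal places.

0.946

R1: ¬bright=1−0.61=0.39, damp=0.97; AND[a·b] → w = 0.3783
R2: dry=0.96, hot=0.95; AND[a·b] → w = 0.9120
R3: ¬hot=1−0.95=0.05, ¬bright=1−0.61=0.39, damp=0.97; AND[a·b] → w = 0.0189
Rules with consequent 'slow': {R1, R2, R3} → strengths 0.3783, 0.9120, 0.0189
Aggregate via t-conorm [a + b − a·b]: 0.9463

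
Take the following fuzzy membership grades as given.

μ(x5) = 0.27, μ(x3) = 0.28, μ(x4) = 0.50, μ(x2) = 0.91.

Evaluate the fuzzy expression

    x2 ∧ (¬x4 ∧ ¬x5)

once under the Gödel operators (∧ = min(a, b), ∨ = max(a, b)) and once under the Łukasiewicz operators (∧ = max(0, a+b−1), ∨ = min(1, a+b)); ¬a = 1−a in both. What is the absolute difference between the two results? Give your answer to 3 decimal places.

Under Gödel:
  ¬x4 = 1 − 0.50 = 0.50
  ¬x5 = 1 − 0.27 = 0.73
  ¬x4 ∧ ¬x5 = min(a, b) on (0.50, 0.73) = 0.50
  x2 ∧ (¬x4 ∧ ¬x5) = min(a, b) on (0.91, 0.50) = 0.50
  → value = 0.5000
Under Łukasiewicz:
  ¬x4 = 1 − 0.50 = 0.50
  ¬x5 = 1 − 0.27 = 0.73
  ¬x4 ∧ ¬x5 = max(0, a+b−1) on (0.50, 0.73) = 0.23
  x2 ∧ (¬x4 ∧ ¬x5) = max(0, a+b−1) on (0.91, 0.23) = 0.14
  → value = 0.1400
|0.5000 − 0.1400| = 0.360

0.360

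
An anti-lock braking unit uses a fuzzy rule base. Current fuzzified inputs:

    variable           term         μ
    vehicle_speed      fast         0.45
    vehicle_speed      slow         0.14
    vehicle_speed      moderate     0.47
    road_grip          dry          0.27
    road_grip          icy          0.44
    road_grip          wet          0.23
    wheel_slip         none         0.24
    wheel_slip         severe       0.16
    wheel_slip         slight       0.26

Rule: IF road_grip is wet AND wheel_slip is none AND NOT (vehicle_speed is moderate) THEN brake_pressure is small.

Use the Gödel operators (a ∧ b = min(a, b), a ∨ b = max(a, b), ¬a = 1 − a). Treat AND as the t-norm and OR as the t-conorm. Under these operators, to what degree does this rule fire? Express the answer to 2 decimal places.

0.23

firing strength: wet=0.23, none=0.24, ¬moderate=1−0.47=0.53; AND[min(a, b)] → w = 0.23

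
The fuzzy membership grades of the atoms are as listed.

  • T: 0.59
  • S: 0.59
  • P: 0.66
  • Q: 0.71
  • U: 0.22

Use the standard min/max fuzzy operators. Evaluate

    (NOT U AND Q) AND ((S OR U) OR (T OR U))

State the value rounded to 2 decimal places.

0.59

NOT U = 1 − 0.22 = 0.78
NOT U AND Q = min(a, b) on (0.78, 0.71) = 0.71
S OR U = max(a, b) on (0.59, 0.22) = 0.59
T OR U = max(a, b) on (0.59, 0.22) = 0.59
(S OR U) OR (T OR U) = max(a, b) on (0.59, 0.59) = 0.59
(NOT U AND Q) AND ((S OR U) OR (T OR U)) = min(a, b) on (0.71, 0.59) = 0.59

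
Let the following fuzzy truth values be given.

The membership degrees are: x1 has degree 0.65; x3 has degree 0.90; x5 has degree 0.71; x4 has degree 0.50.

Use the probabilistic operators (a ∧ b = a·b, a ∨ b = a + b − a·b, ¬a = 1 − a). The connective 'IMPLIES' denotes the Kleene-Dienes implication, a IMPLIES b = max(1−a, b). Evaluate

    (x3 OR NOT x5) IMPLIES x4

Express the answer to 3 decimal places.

NOT x5 = 1 − 0.7100 = 0.2900
x3 OR NOT x5 = a + b − a·b on (0.9000, 0.2900) = 0.9290
(x3 OR NOT x5) IMPLIES x4  [Kleene-Dienes: max(1−a, b)] with a=0.9290, b=0.5000 → 0.5000

0.500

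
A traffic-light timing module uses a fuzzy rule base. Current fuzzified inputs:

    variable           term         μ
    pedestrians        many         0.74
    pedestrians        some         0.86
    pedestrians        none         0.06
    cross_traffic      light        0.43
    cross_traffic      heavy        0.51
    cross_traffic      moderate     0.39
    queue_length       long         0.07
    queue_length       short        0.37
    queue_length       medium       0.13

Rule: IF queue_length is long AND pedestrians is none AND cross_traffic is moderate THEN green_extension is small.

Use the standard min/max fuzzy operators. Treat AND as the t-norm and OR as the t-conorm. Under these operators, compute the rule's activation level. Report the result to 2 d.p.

firing strength: long=0.07, none=0.06, moderate=0.39; AND[min(a, b)] → w = 0.06

0.06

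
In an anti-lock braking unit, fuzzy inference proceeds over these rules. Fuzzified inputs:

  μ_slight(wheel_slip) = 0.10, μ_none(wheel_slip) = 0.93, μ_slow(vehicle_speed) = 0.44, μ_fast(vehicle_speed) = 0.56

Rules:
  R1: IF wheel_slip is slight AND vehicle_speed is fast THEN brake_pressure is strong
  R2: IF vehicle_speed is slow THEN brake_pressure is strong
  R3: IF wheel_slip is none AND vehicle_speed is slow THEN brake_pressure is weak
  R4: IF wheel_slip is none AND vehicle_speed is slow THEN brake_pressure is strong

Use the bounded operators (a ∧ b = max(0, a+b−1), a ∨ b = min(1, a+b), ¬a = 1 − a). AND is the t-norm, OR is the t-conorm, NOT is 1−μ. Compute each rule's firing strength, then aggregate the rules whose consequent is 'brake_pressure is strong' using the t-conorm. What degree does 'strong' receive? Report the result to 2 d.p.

R1: slight=0.10, fast=0.56; AND[max(0, a+b−1)] → w = 0.00
R2: slow=0.44 → w = 0.44
R3: none=0.93, slow=0.44; AND[max(0, a+b−1)] → w = 0.37
R4: none=0.93, slow=0.44; AND[max(0, a+b−1)] → w = 0.37
Rules with consequent 'strong': {R1, R2, R4} → strengths 0.00, 0.44, 0.37
Aggregate via t-conorm [min(1, a+b)]: 0.81

0.81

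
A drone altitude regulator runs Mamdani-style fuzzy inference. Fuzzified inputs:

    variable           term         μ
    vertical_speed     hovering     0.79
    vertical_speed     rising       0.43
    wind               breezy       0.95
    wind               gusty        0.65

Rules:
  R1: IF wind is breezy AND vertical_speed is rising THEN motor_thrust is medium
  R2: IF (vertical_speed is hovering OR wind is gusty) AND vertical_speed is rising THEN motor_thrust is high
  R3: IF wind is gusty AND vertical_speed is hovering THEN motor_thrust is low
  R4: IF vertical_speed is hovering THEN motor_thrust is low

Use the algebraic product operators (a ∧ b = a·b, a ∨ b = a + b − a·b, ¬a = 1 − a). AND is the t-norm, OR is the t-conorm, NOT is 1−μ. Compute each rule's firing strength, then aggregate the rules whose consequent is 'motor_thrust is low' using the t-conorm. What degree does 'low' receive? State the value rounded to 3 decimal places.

R1: breezy=0.95, rising=0.43; AND[a·b] → w = 0.4085
R2: (hovering=0.79 OR gusty=0.65) = 0.9265; AND[a·b] with rising=0.43 → w = 0.3984
R3: gusty=0.65, hovering=0.79; AND[a·b] → w = 0.5135
R4: hovering=0.79 → w = 0.7900
Rules with consequent 'low': {R3, R4} → strengths 0.5135, 0.7900
Aggregate via t-conorm [a + b − a·b]: 0.8978

0.898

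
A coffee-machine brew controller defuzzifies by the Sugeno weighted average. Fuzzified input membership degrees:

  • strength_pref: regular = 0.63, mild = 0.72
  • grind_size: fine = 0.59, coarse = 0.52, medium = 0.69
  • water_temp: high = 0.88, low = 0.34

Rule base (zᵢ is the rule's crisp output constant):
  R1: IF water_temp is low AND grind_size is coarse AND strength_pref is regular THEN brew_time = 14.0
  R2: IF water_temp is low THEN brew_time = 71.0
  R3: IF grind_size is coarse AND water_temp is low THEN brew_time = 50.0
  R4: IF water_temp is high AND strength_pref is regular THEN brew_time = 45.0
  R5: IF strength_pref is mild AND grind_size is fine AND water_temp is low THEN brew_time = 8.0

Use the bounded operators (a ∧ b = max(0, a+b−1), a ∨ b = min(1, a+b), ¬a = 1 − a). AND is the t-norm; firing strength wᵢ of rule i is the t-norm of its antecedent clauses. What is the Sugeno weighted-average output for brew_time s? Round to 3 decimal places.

55.400

R1 (z=14.0): low=0.34, coarse=0.52, regular=0.63; AND[max(0, a+b−1)] → w = 0.00
R2 (z=71.0): low=0.34 → w = 0.34
R3 (z=50.0): coarse=0.52, low=0.34; AND[max(0, a+b−1)] → w = 0.00
R4 (z=45.0): high=0.88, regular=0.63; AND[max(0, a+b−1)] → w = 0.51
R5 (z=8.0): mild=0.72, fine=0.59, low=0.34; AND[max(0, a+b−1)] → w = 0.00
Weighted average = (0.00·14.0 + 0.34·71.0 + 0.00·50.0 + 0.51·45.0 + 0.00·8.0) / (0.00 + 0.34 + 0.00 + 0.51 + 0.00)
  = 47.0900 / 0.8500 = 55.400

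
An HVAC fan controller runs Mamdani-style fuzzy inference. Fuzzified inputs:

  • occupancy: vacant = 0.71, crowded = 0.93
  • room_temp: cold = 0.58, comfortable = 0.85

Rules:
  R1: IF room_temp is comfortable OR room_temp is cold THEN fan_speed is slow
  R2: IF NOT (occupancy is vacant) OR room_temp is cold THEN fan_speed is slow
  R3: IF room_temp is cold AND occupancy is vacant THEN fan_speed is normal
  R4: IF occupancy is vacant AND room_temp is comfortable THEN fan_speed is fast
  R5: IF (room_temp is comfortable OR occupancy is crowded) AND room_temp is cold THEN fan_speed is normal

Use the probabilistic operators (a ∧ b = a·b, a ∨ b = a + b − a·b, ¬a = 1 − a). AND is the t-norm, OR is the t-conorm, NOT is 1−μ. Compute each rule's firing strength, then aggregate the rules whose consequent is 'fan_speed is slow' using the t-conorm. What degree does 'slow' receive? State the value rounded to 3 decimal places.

R1: comfortable=0.85, cold=0.58; OR[a + b − a·b] → w = 0.9370
R2: ¬vacant=1−0.71=0.29, cold=0.58; OR[a + b − a·b] → w = 0.7018
R3: cold=0.58, vacant=0.71; AND[a·b] → w = 0.4118
R4: vacant=0.71, comfortable=0.85; AND[a·b] → w = 0.6035
R5: (comfortable=0.85 OR crowded=0.93) = 0.9895; AND[a·b] with cold=0.58 → w = 0.5739
Rules with consequent 'slow': {R1, R2} → strengths 0.9370, 0.7018
Aggregate via t-conorm [a + b − a·b]: 0.9812

0.981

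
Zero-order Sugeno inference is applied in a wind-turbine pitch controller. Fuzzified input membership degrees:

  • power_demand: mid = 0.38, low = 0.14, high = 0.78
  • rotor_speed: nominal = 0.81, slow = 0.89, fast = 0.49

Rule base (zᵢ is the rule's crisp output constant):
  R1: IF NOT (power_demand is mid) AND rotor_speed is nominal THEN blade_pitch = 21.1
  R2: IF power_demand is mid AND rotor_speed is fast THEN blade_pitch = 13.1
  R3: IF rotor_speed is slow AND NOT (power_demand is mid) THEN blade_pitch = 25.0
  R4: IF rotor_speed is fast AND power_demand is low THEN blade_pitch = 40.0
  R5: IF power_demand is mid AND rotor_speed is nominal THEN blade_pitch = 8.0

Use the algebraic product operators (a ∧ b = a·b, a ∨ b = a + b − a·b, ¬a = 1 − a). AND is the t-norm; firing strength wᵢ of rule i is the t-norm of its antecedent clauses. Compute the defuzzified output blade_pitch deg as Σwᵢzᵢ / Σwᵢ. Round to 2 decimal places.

19.82

R1 (z=21.1): ¬mid=1−0.38=0.62, nominal=0.81; AND[a·b] → w = 0.5022
R2 (z=13.1): mid=0.38, fast=0.49; AND[a·b] → w = 0.1862
R3 (z=25.0): slow=0.89, ¬mid=1−0.38=0.62; AND[a·b] → w = 0.5518
R4 (z=40.0): fast=0.49, low=0.14; AND[a·b] → w = 0.0686
R5 (z=8.0): mid=0.38, nominal=0.81; AND[a·b] → w = 0.3078
Weighted average = (0.5022·21.1 + 0.1862·13.1 + 0.5518·25.0 + 0.0686·40.0 + 0.3078·8.0) / (0.5022 + 0.1862 + 0.5518 + 0.0686 + 0.3078)
  = 32.0370 / 1.6166 = 19.82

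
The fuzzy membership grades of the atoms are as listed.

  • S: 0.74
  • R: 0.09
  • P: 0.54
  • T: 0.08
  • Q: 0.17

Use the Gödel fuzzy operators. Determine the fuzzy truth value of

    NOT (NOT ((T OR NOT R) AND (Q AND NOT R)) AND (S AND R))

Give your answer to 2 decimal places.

NOT R = 1 − 0.09 = 0.91
T OR NOT R = max(a, b) on (0.08, 0.91) = 0.91
NOT R = 1 − 0.09 = 0.91
Q AND NOT R = min(a, b) on (0.17, 0.91) = 0.17
(T OR NOT R) AND (Q AND NOT R) = min(a, b) on (0.91, 0.17) = 0.17
NOT ((T OR NOT R) AND (Q AND NOT R)) = 1 − 0.17 = 0.83
S AND R = min(a, b) on (0.74, 0.09) = 0.09
NOT ((T OR NOT R) AND (Q AND NOT R)) AND (S AND R) = min(a, b) on (0.83, 0.09) = 0.09
NOT (NOT ((T OR NOT R) AND (Q AND NOT R)) AND (S AND R)) = 1 − 0.09 = 0.91

0.91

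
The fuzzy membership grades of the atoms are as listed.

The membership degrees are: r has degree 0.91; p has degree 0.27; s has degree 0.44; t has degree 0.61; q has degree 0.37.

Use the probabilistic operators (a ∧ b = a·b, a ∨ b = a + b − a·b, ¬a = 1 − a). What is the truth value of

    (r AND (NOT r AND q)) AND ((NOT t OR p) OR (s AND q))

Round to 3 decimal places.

NOT r = 1 − 0.9100 = 0.0900
NOT r AND q = a·b on (0.0900, 0.3700) = 0.0333
r AND (NOT r AND q) = a·b on (0.9100, 0.0333) = 0.0303
NOT t = 1 − 0.6100 = 0.3900
NOT t OR p = a + b − a·b on (0.3900, 0.2700) = 0.5547
s AND q = a·b on (0.4400, 0.3700) = 0.1628
(NOT t OR p) OR (s AND q) = a + b − a·b on (0.5547, 0.1628) = 0.6272
(r AND (NOT r AND q)) AND ((NOT t OR p) OR (s AND q)) = a·b on (0.0303, 0.6272) = 0.0190

0.019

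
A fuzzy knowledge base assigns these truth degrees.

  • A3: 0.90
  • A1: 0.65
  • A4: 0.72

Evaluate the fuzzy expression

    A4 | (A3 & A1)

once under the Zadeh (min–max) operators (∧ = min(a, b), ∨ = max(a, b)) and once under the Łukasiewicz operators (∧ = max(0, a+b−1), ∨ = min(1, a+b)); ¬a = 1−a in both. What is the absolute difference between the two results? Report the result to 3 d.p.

Under Zadeh (min–max):
  A3 & A1 = min(a, b) on (0.90, 0.65) = 0.65
  A4 | (A3 & A1) = max(a, b) on (0.72, 0.65) = 0.72
  → value = 0.7200
Under Łukasiewicz:
  A3 & A1 = max(0, a+b−1) on (0.90, 0.65) = 0.55
  A4 | (A3 & A1) = min(1, a+b) on (0.72, 0.55) = 1.00
  → value = 1.0000
|0.7200 − 1.0000| = 0.280

0.280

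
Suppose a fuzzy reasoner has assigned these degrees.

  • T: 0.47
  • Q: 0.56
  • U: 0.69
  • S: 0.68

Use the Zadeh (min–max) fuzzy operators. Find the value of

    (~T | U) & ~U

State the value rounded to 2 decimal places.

0.31

~T = 1 − 0.47 = 0.53
~T | U = max(a, b) on (0.53, 0.69) = 0.69
~U = 1 − 0.69 = 0.31
(~T | U) & ~U = min(a, b) on (0.69, 0.31) = 0.31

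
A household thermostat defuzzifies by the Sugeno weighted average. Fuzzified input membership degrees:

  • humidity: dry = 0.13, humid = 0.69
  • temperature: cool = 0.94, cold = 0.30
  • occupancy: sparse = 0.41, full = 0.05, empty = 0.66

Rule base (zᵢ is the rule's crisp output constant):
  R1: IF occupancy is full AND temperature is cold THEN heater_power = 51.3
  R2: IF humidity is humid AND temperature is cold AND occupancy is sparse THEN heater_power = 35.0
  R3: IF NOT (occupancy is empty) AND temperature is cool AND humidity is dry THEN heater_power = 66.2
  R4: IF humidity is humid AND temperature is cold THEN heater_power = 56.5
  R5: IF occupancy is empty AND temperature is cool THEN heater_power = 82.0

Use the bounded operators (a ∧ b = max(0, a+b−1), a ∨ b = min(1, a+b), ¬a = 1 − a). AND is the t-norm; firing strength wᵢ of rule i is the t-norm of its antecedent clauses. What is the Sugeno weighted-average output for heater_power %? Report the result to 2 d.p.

R1 (z=51.3): full=0.05, cold=0.30; AND[max(0, a+b−1)] → w = 0.00
R2 (z=35.0): humid=0.69, cold=0.30, sparse=0.41; AND[max(0, a+b−1)] → w = 0.00
R3 (z=66.2): ¬empty=1−0.66=0.34, cool=0.94, dry=0.13; AND[max(0, a+b−1)] → w = 0.00
R4 (z=56.5): humid=0.69, cold=0.30; AND[max(0, a+b−1)] → w = 0.00
R5 (z=82.0): empty=0.66, cool=0.94; AND[max(0, a+b−1)] → w = 0.60
Weighted average = (0.00·51.3 + 0.00·35.0 + 0.00·66.2 + 0.00·56.5 + 0.60·82.0) / (0.00 + 0.00 + 0.00 + 0.00 + 0.60)
  = 49.2000 / 0.6000 = 82.00

82.00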